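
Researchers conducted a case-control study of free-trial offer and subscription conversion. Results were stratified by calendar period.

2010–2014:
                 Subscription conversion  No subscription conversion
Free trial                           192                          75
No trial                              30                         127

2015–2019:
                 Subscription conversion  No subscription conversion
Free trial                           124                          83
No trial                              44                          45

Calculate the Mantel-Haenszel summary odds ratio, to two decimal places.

4.33

OR_MH = Σ(aᵢdᵢ/nᵢ) / Σ(bᵢcᵢ/nᵢ), where nᵢ is the stratum total.
Stratum 1 (2010–2014): n = 424; a·d/n = 192·127/424 = 57.5094; b·c/n = 75·30/424 = 5.3066
Stratum 2 (2015–2019): n = 296; a·d/n = 124·45/296 = 18.8514; b·c/n = 83·44/296 = 12.3378
OR_MH = (57.5094 + 18.8514) / (5.3066 + 12.3378) = 76.3608 / 17.6444 = 4.32775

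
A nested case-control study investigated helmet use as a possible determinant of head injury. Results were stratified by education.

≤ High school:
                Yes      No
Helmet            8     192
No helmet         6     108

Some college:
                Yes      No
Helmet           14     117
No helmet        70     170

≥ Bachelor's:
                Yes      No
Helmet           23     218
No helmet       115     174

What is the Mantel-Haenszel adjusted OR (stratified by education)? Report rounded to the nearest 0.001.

OR_MH = Σ(aᵢdᵢ/nᵢ) / Σ(bᵢcᵢ/nᵢ), where nᵢ is the stratum total.
Stratum 1 (≤ High school): n = 314; a·d/n = 8·108/314 = 2.7516; b·c/n = 192·6/314 = 3.6688
Stratum 2 (Some college): n = 371; a·d/n = 14·170/371 = 6.4151; b·c/n = 117·70/371 = 22.0755
Stratum 3 (≥ Bachelor's): n = 530; a·d/n = 23·174/530 = 7.5509; b·c/n = 218·115/530 = 47.3019
OR_MH = (2.7516 + 6.4151 + 7.5509) / (3.6688 + 22.0755 + 47.3019) = 16.7176 / 73.0461 = 0.22886

0.229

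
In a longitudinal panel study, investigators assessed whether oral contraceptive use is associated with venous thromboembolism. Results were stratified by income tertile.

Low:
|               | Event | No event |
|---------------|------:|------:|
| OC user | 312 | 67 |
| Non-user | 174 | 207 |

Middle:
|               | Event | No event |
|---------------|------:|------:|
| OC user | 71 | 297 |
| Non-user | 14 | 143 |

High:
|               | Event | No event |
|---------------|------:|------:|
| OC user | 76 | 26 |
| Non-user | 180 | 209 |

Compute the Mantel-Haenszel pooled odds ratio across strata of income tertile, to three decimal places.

4.168

OR_MH = Σ(aᵢdᵢ/nᵢ) / Σ(bᵢcᵢ/nᵢ), where nᵢ is the stratum total.
Stratum 1 (Low): n = 760; a·d/n = 312·207/760 = 84.9789; b·c/n = 67·174/760 = 15.3395
Stratum 2 (Middle): n = 525; a·d/n = 71·143/525 = 19.3390; b·c/n = 297·14/525 = 7.9200
Stratum 3 (High): n = 491; a·d/n = 76·209/491 = 32.3503; b·c/n = 26·180/491 = 9.5316
OR_MH = (84.9789 + 19.3390 + 32.3503) / (15.3395 + 7.9200 + 9.5316) = 136.6683 / 32.7910 = 4.16785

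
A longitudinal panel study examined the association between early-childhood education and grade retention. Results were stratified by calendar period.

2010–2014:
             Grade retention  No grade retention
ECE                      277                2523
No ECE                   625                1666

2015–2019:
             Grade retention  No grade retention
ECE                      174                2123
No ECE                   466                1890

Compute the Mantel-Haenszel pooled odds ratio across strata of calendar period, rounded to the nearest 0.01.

0.31

OR_MH = Σ(aᵢdᵢ/nᵢ) / Σ(bᵢcᵢ/nᵢ), where nᵢ is the stratum total.
Stratum 1 (2010–2014): n = 5091; a·d/n = 277·1666/5091 = 90.6466; b·c/n = 2523·625/5091 = 309.7378
Stratum 2 (2015–2019): n = 4653; a·d/n = 174·1890/4653 = 70.6770; b·c/n = 2123·466/4653 = 212.6194
OR_MH = (90.6466 + 70.6770) / (309.7378 + 212.6194) = 161.3236 / 522.3572 = 0.30884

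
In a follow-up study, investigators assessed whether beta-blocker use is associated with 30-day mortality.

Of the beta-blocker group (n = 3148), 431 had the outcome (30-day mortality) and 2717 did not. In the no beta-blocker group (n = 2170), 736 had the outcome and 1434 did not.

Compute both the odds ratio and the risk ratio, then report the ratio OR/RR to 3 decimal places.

0.766

From the description: a = 431, b = 2717, c = 736, d = 1434.
OR = (431·1434)/(2717·736) = 618054/1999712 = 0.30907
Risk in exposed = 431/3148 = 0.13691; risk in unexposed = 736/2170 = 0.33917; RR = 0.40367
OR/RR = 0.30907 / 0.40367 = 0.76566
The outcome is not rare, so the OR lies further from 1 than the RR.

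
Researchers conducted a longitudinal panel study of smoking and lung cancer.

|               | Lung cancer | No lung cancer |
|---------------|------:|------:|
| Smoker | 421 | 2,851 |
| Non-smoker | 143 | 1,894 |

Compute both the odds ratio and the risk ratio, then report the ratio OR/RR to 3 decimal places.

1.067

Cells: a = 421, b = 2851, c = 143, d = 1894.
OR = (421·1894)/(2851·143) = 797374/407693 = 1.95582
Risk in exposed = 421/3272 = 0.12867; risk in unexposed = 143/2037 = 0.07020; RR = 1.83284
OR/RR = 1.95582 / 1.83284 = 1.06710
The outcome is not rare, so the OR lies further from 1 than the RR.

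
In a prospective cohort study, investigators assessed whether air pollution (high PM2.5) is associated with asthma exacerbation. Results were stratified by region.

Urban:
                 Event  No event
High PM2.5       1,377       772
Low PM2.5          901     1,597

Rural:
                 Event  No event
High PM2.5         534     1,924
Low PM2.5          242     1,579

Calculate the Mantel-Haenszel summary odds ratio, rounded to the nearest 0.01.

OR_MH = Σ(aᵢdᵢ/nᵢ) / Σ(bᵢcᵢ/nᵢ), where nᵢ is the stratum total.
Stratum 1 (Urban): n = 4647; a·d/n = 1377·1597/4647 = 473.2234; b·c/n = 772·901/4647 = 149.6819
Stratum 2 (Rural): n = 4279; a·d/n = 534·1579/4279 = 197.0521; b·c/n = 1924·242/4279 = 108.8123
OR_MH = (473.2234 + 197.0521) / (149.6819 + 108.8123) = 670.2755 / 258.4943 = 2.59300

2.59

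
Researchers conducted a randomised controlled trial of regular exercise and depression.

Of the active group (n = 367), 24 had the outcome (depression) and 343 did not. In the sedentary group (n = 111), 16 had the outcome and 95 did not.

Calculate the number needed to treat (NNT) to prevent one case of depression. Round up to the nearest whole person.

13

Risk in treated group = 24/367 = 0.06540; risk in control = 16/111 = 0.14414.
Absolute risk reduction = 0.14414 − 0.06540 = 0.07875
NNT = 1 / ARR = 1 / 0.07875 = 12.699 → round up → 13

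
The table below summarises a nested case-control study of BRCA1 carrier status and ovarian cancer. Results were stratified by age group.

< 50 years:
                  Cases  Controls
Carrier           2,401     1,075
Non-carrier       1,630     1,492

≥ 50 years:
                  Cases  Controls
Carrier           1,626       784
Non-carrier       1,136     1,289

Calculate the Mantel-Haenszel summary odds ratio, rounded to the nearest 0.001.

2.171

OR_MH = Σ(aᵢdᵢ/nᵢ) / Σ(bᵢcᵢ/nᵢ), where nᵢ is the stratum total.
Stratum 1 (< 50 years): n = 6598; a·d/n = 2401·1492/6598 = 542.9360; b·c/n = 1075·1630/6598 = 265.5729
Stratum 2 (≥ 50 years): n = 4835; a·d/n = 1626·1289/4835 = 433.4879; b·c/n = 784·1136/4835 = 184.2035
OR_MH = (542.9360 + 433.4879) / (265.5729 + 184.2035) = 976.4239 / 449.7764 = 2.17091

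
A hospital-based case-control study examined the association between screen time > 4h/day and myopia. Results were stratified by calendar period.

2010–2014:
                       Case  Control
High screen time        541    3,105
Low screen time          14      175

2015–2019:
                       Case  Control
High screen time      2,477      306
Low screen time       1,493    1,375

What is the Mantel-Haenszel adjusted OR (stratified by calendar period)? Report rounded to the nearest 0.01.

6.81

OR_MH = Σ(aᵢdᵢ/nᵢ) / Σ(bᵢcᵢ/nᵢ), where nᵢ is the stratum total.
Stratum 1 (2010–2014): n = 3835; a·d/n = 541·175/3835 = 24.6871; b·c/n = 3105·14/3835 = 11.3351
Stratum 2 (2015–2019): n = 5651; a·d/n = 2477·1375/5651 = 602.7031; b·c/n = 306·1493/5651 = 80.8455
OR_MH = (24.6871 + 602.7031) / (11.3351 + 80.8455) = 627.3902 / 92.1806 = 6.80610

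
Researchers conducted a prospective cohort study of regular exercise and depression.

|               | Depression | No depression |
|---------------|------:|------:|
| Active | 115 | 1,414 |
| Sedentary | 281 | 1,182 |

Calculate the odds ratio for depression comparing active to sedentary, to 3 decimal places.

Cells: a = 115, b = 1414, c = 281, d = 1182.
OR = (a·d)/(b·c) = (115 × 1182) / (1414 × 281) = 135930 / 397334 = 0.34211
Exposure is associated with lower odds of depression (OR = 0.34 < 1).

0.342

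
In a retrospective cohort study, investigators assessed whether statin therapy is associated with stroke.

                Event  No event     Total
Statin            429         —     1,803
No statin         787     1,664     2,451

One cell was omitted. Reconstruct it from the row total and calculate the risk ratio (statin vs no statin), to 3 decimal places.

0.741

The missing cell is in the exposed row: 1803 − 429 = 1374.
So a = 429, b = 1374, c = 787, d = 1664.
RR = [a/(a+b)] / [c/(c+d)] = (429/1803) / (787/2451) = 0.23794/0.32109 = 0.74102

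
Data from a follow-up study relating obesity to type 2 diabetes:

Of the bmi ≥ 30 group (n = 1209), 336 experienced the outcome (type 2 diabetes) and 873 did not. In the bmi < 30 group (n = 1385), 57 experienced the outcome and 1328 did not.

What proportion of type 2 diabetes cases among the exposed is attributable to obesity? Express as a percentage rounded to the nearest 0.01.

85.19

From the description: a = 336, b = 873, c = 57, d = 1328.
Risk in exposed = 336/1209 = 0.27792; risk in unexposed = 57/1385 = 0.04116.
RR = 0.27792/0.04116 = 6.75286
AR% = (RR − 1)/RR × 100 = (6.75286 − 1)/6.75286 × 100 = 85.1915%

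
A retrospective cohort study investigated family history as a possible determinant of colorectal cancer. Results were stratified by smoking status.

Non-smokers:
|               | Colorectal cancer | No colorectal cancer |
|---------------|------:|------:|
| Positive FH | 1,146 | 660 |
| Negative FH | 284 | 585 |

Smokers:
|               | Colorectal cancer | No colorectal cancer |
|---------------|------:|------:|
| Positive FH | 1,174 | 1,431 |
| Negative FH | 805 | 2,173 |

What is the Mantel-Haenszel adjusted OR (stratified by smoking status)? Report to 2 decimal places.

OR_MH = Σ(aᵢdᵢ/nᵢ) / Σ(bᵢcᵢ/nᵢ), where nᵢ is the stratum total.
Stratum 1 (Non-smokers): n = 2675; a·d/n = 1146·585/2675 = 250.6206; b·c/n = 660·284/2675 = 70.0710
Stratum 2 (Smokers): n = 5583; a·d/n = 1174·2173/5583 = 456.9411; b·c/n = 1431·805/5583 = 206.3326
OR_MH = (250.6206 + 456.9411) / (70.0710 + 206.3326) = 707.5616 / 276.4036 = 2.55989

2.56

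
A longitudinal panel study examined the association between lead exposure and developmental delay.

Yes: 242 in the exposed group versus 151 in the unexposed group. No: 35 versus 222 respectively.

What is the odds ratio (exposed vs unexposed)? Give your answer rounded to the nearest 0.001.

10.165

From the description: a = 242, b = 35, c = 151, d = 222.
OR = (a·d)/(b·c) = (242 × 222) / (35 × 151) = 53724 / 5285 = 10.16537
The odds of developmental delay are about 10.17 times as high in the exposed group.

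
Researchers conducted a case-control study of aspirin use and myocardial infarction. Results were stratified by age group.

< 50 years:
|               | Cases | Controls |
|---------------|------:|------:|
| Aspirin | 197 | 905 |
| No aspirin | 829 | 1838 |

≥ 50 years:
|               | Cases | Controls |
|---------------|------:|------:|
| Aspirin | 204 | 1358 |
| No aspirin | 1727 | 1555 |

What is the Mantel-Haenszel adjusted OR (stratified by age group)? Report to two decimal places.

0.24

OR_MH = Σ(aᵢdᵢ/nᵢ) / Σ(bᵢcᵢ/nᵢ), where nᵢ is the stratum total.
Stratum 1 (< 50 years): n = 3769; a·d/n = 197·1838/3769 = 96.0695; b·c/n = 905·829/3769 = 199.0568
Stratum 2 (≥ 50 years): n = 4844; a·d/n = 204·1555/4844 = 65.4872; b·c/n = 1358·1727/4844 = 484.1590
OR_MH = (96.0695 + 65.4872) / (199.0568 + 484.1590) = 161.5567 / 683.2157 = 0.23647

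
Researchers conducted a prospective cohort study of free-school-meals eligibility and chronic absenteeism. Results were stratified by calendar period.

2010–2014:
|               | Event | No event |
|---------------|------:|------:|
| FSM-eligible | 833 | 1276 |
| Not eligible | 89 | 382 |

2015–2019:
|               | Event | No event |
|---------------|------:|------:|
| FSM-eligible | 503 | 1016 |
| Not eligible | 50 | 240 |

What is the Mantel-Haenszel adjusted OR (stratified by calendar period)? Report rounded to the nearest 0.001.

OR_MH = Σ(aᵢdᵢ/nᵢ) / Σ(bᵢcᵢ/nᵢ), where nᵢ is the stratum total.
Stratum 1 (2010–2014): n = 2580; a·d/n = 833·382/2580 = 123.3357; b·c/n = 1276·89/2580 = 44.0171
Stratum 2 (2015–2019): n = 1809; a·d/n = 503·240/1809 = 66.7330; b·c/n = 1016·50/1809 = 28.0818
OR_MH = (123.3357 + 66.7330) / (44.0171 + 28.0818) = 190.0687 / 72.0989 = 2.63622

2.636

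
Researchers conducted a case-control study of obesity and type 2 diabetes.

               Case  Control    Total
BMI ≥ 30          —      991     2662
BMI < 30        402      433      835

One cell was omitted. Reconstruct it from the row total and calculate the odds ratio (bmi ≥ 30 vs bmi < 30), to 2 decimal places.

1.82

The missing cell is in the exposed row: 2662 − 991 = 1671.
So a = 1671, b = 991, c = 402, d = 433.
OR = (a·d)/(b·c) = (1671 × 433) / (991 × 402) = 723543 / 398382 = 1.81620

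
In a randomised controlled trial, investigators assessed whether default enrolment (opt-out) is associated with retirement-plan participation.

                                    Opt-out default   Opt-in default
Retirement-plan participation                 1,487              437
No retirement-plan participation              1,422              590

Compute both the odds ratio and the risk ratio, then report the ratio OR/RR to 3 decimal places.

1.175

Reading the table with exposure as columns: a = 1487 (Opt-out default, case), b = 1422 (Opt-out default, non-case), c = 437 (Opt-in default, case), d = 590.
OR = (1487·590)/(1422·437) = 877330/621414 = 1.41183
Risk in exposed = 1487/2909 = 0.51117; risk in unexposed = 437/1027 = 0.42551; RR = 1.20131
OR/RR = 1.41183 / 1.20131 = 1.17524
The outcome is not rare, so the OR lies further from 1 than the RR.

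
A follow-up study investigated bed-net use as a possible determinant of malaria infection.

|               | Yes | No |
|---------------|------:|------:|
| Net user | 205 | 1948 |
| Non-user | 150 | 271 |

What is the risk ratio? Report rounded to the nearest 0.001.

Cells: a = 205, b = 1948, c = 150, d = 271.
Risk in exposed = 205/2153 = 0.09522; risk in unexposed = 150/421 = 0.35629.
RR = 0.09522 / 0.35629 = 0.26724
The risk is 73% lower among the exposed than among the unexposed.

0.267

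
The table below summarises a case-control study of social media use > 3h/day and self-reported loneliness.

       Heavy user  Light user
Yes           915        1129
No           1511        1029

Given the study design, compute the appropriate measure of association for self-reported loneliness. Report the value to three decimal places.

Reading the table with exposure as columns: a = 915 (Heavy user, case), b = 1511 (Heavy user, non-case), c = 1129 (Light user, case), d = 1029.
This is a case-control study: participants were sampled on outcome status, so risks in the source population cannot be estimated directly — relative risk is not valid here. The odds ratio is the appropriate measure.
OR = (a·d)/(b·c) = (915 × 1029) / (1511 × 1129) = 941535 / 1705919 = 0.55192

0.552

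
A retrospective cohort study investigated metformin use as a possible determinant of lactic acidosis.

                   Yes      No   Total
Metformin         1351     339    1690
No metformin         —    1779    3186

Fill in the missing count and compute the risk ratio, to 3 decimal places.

1.810

The missing cell is in the unexposed row: 3186 − 1779 = 1407.
So a = 1351, b = 339, c = 1407, d = 1779.
RR = [a/(a+b)] / [c/(c+d)] = (1351/1690) / (1407/3186) = 0.79941/0.44162 = 1.81017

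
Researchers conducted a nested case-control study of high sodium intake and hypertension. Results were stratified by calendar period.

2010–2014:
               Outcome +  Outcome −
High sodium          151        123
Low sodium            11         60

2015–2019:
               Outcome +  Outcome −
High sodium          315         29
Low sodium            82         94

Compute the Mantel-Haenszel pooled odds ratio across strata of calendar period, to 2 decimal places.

9.79

OR_MH = Σ(aᵢdᵢ/nᵢ) / Σ(bᵢcᵢ/nᵢ), where nᵢ is the stratum total.
Stratum 1 (2010–2014): n = 345; a·d/n = 151·60/345 = 26.2609; b·c/n = 123·11/345 = 3.9217
Stratum 2 (2015–2019): n = 520; a·d/n = 315·94/520 = 56.9423; b·c/n = 29·82/520 = 4.5731
OR_MH = (26.2609 + 56.9423) / (3.9217 + 4.5731) = 83.2032 / 8.4948 = 9.79458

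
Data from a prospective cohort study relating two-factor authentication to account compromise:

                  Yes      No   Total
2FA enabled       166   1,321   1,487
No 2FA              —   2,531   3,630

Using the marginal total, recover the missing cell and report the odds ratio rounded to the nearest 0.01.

0.29

The missing cell is in the unexposed row: 3630 − 2531 = 1099.
So a = 166, b = 1321, c = 1099, d = 2531.
OR = (a·d)/(b·c) = (166 × 2531) / (1321 × 1099) = 420146 / 1451779 = 0.28940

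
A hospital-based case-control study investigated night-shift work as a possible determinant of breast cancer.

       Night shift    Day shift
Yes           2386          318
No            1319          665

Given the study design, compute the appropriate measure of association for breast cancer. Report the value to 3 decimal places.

Reading the table with exposure as columns: a = 2386 (Night shift, case), b = 1319 (Night shift, non-case), c = 318 (Day shift, case), d = 665.
This is a hospital-based case-control study: participants were sampled on outcome status, so risks in the source population cannot be estimated directly — relative risk is not valid here. The odds ratio is the appropriate measure.
OR = (a·d)/(b·c) = (2386 × 665) / (1319 × 318) = 1586690 / 419442 = 3.78286

3.783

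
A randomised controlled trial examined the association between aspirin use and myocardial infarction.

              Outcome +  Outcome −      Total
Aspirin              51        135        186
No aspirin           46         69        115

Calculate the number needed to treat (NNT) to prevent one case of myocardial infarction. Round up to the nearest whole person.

8

Risk in treated group = 51/186 = 0.27419; risk in control = 46/115 = 0.40000.
Absolute risk reduction = 0.40000 − 0.27419 = 0.12581
NNT = 1 / ARR = 1 / 0.12581 = 7.949 → round up → 8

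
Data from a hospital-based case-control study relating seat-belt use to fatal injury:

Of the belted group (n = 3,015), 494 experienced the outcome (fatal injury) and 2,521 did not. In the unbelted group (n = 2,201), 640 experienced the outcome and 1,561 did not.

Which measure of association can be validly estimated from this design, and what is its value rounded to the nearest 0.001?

From the description: a = 494, b = 2521, c = 640, d = 1561.
This is a hospital-based case-control study: participants were sampled on outcome status, so risks in the source population cannot be estimated directly — relative risk is not valid here. The odds ratio is the appropriate measure.
OR = (a·d)/(b·c) = (494 × 1561) / (2521 × 640) = 771134 / 1613440 = 0.47794

0.478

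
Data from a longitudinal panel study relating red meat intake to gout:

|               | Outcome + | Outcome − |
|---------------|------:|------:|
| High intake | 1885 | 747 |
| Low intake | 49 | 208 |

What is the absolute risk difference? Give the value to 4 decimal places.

0.5255

Cells: a = 1885, b = 747, c = 49, d = 208.
Risk in exposed = 1885/2632 = 0.716185; risk in unexposed = 49/257 = 0.190661.
Risk difference = 0.716185 − 0.190661 = 0.525524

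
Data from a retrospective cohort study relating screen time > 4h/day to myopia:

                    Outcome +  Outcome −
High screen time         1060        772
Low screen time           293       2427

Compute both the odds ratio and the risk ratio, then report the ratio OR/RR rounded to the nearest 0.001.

Cells: a = 1060, b = 772, c = 293, d = 2427.
OR = (1060·2427)/(772·293) = 2572620/226196 = 11.37341
Risk in exposed = 1060/1832 = 0.57860; risk in unexposed = 293/2720 = 0.10772; RR = 5.37133
OR/RR = 11.37341 / 5.37133 = 2.11743
The outcome is not rare, so the OR lies further from 1 than the RR.

2.117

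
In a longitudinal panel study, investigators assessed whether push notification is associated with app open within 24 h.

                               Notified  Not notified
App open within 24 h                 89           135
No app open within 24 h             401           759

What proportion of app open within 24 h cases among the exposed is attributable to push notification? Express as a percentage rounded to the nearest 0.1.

Reading the table with exposure as columns: a = 89 (Notified, case), b = 401 (Notified, non-case), c = 135 (Not notified, case), d = 759.
Risk in exposed = 89/490 = 0.18163; risk in unexposed = 135/894 = 0.15101.
RR = 0.18163/0.15101 = 1.20281
AR% = (RR − 1)/RR × 100 = (1.20281 − 1)/1.20281 × 100 = 16.8615%

16.9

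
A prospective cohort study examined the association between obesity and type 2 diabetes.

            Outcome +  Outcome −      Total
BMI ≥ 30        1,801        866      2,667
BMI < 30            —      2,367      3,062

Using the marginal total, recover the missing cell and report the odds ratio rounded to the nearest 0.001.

The missing cell is in the unexposed row: 3062 − 2367 = 695.
So a = 1801, b = 866, c = 695, d = 2367.
OR = (a·d)/(b·c) = (1801 × 2367) / (866 × 695) = 4262967 / 601870 = 7.08287

7.083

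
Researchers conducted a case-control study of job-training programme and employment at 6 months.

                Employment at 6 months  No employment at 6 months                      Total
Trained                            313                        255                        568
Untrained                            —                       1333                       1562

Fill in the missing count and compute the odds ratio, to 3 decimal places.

The missing cell is in the unexposed row: 1562 − 1333 = 229.
So a = 313, b = 255, c = 229, d = 1333.
OR = (a·d)/(b·c) = (313 × 1333) / (255 × 229) = 417229 / 58395 = 7.14494

7.145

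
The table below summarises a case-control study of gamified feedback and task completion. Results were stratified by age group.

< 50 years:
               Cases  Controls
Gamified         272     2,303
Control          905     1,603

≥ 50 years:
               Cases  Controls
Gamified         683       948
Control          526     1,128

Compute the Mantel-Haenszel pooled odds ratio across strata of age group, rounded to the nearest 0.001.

0.570

OR_MH = Σ(aᵢdᵢ/nᵢ) / Σ(bᵢcᵢ/nᵢ), where nᵢ is the stratum total.
Stratum 1 (< 50 years): n = 5083; a·d/n = 272·1603/5083 = 85.7793; b·c/n = 2303·905/5083 = 410.0364
Stratum 2 (≥ 50 years): n = 3285; a·d/n = 683·1128/3285 = 234.5279; b·c/n = 948·526/3285 = 151.7954
OR_MH = (85.7793 + 234.5279) / (410.0364 + 151.7954) = 320.3071 / 561.8318 = 0.57011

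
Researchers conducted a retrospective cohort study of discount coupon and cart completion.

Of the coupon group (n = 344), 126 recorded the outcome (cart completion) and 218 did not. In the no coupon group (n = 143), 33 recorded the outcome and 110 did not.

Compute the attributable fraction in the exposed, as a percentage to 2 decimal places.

From the description: a = 126, b = 218, c = 33, d = 110.
Risk in exposed = 126/344 = 0.36628; risk in unexposed = 33/143 = 0.23077.
RR = 0.36628/0.23077 = 1.58721
AR% = (RR − 1)/RR × 100 = (1.58721 − 1)/1.58721 × 100 = 36.9963%

37.00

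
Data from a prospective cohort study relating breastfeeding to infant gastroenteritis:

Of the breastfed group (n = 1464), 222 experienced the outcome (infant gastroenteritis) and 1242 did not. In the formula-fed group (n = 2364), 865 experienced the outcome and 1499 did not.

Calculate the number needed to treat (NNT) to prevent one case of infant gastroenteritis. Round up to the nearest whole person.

Risk in treated group = 222/1464 = 0.15164; risk in control = 865/2364 = 0.36591.
Absolute risk reduction = 0.36591 − 0.15164 = 0.21427
NNT = 1 / ARR = 1 / 0.21427 = 4.667 → round up → 5

5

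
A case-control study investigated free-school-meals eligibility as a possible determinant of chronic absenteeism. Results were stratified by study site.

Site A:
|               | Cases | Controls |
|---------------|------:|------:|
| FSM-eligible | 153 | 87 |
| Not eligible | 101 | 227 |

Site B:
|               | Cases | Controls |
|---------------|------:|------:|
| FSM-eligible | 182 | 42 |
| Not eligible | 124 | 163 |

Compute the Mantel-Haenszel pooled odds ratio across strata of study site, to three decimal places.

OR_MH = Σ(aᵢdᵢ/nᵢ) / Σ(bᵢcᵢ/nᵢ), where nᵢ is the stratum total.
Stratum 1 (Site A): n = 568; a·d/n = 153·227/568 = 61.1461; b·c/n = 87·101/568 = 15.4701
Stratum 2 (Site B): n = 511; a·d/n = 182·163/511 = 58.0548; b·c/n = 42·124/511 = 10.1918
OR_MH = (61.1461 + 58.0548) / (15.4701 + 10.1918) = 119.2009 / 25.6619 = 4.64506

4.645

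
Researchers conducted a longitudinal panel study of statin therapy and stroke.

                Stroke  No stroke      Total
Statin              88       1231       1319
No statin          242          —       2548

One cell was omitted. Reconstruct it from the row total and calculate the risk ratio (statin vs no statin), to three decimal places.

0.702

The missing cell is in the unexposed row: 2548 − 242 = 2306.
So a = 88, b = 1231, c = 242, d = 2306.
RR = [a/(a+b)] / [c/(c+d)] = (88/1319) / (242/2548) = 0.06672/0.09498 = 0.70246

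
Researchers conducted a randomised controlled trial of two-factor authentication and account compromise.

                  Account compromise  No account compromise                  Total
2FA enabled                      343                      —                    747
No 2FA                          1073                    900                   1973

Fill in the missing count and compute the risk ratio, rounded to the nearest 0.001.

The missing cell is in the exposed row: 747 − 343 = 404.
So a = 343, b = 404, c = 1073, d = 900.
RR = [a/(a+b)] / [c/(c+d)] = (343/747) / (1073/1973) = 0.45917/0.54384 = 0.84431

0.844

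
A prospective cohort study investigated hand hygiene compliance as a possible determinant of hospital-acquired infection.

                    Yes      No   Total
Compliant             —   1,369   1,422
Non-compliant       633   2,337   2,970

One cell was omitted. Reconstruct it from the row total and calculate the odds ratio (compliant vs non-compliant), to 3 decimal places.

The missing cell is in the exposed row: 1422 − 1369 = 53.
So a = 53, b = 1369, c = 633, d = 2337.
OR = (a·d)/(b·c) = (53 × 2337) / (1369 × 633) = 123861 / 866577 = 0.14293

0.143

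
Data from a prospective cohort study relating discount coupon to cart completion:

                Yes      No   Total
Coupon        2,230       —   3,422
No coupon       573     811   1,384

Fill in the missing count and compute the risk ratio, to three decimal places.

1.574

The missing cell is in the exposed row: 3422 − 2230 = 1192.
So a = 2230, b = 1192, c = 573, d = 811.
RR = [a/(a+b)] / [c/(c+d)] = (2230/3422) / (573/1384) = 0.65167/0.41402 = 1.57401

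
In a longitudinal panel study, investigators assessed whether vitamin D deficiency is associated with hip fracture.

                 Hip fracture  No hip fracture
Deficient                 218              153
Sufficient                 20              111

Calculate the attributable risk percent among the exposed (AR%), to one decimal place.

74.0

Cells: a = 218, b = 153, c = 20, d = 111.
Risk in exposed = 218/371 = 0.58760; risk in unexposed = 20/131 = 0.15267.
RR = 0.58760/0.15267 = 3.84879
AR% = (RR − 1)/RR × 100 = (3.84879 − 1)/3.84879 × 100 = 74.0178%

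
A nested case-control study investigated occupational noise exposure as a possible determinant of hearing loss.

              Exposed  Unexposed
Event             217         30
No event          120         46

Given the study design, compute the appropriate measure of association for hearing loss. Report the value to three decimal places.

2.773

Reading the table with exposure as columns: a = 217 (Exposed, case), b = 120 (Exposed, non-case), c = 30 (Unexposed, case), d = 46.
This is a nested case-control study: participants were sampled on outcome status, so risks in the source population cannot be estimated directly — relative risk is not valid here. The odds ratio is the appropriate measure.
OR = (a·d)/(b·c) = (217 × 46) / (120 × 30) = 9982 / 3600 = 2.77278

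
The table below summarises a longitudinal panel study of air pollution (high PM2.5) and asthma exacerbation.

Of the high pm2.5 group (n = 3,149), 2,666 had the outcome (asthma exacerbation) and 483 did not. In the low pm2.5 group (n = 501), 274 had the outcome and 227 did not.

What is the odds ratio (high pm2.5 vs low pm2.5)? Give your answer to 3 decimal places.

From the description: a = 2666, b = 483, c = 274, d = 227.
OR = (a·d)/(b·c) = (2666 × 227) / (483 × 274) = 605182 / 132342 = 4.57286
The odds of asthma exacerbation are about 4.57 times as high in the high pm2.5 group.

4.573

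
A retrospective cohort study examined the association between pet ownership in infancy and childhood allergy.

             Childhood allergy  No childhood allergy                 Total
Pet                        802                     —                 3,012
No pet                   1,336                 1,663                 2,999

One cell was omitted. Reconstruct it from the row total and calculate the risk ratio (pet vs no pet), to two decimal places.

0.60

The missing cell is in the exposed row: 3012 − 802 = 2210.
So a = 802, b = 2210, c = 1336, d = 1663.
RR = [a/(a+b)] / [c/(c+d)] = (802/3012) / (1336/2999) = 0.26627/0.44548 = 0.59771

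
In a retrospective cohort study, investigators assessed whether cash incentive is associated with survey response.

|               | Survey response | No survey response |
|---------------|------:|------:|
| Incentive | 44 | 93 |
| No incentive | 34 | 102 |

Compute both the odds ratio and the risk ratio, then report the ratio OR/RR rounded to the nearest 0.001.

1.105

Cells: a = 44, b = 93, c = 34, d = 102.
OR = (44·102)/(93·34) = 4488/3162 = 1.41935
Risk in exposed = 44/137 = 0.32117; risk in unexposed = 34/136 = 0.25000; RR = 1.28467
OR/RR = 1.41935 / 1.28467 = 1.10484
The outcome is not rare, so the OR lies further from 1 than the RR.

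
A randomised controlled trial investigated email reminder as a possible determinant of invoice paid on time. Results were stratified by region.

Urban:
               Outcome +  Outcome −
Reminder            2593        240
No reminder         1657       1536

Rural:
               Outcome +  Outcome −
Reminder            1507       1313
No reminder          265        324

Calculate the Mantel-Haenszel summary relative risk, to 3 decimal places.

1.637

RR_MH = Σ(aᵢ·n₀ᵢ/nᵢ) / Σ(cᵢ·n₁ᵢ/nᵢ), with n₁ᵢ = aᵢ+bᵢ (exposed), n₀ᵢ = cᵢ+dᵢ (unexposed), nᵢ = n₁ᵢ+n₀ᵢ.
Stratum 1 (Urban): n₁ = 2833, n₀ = 3193, n = 6026; a·n₀/n = 2593·3193/6026 = 1373.9544; c·n₁/n = 1657·2833/6026 = 779.0045
Stratum 2 (Rural): n₁ = 2820, n₀ = 589, n = 3409; a·n₀/n = 1507·589/3409 = 260.3764; c·n₁/n = 265·2820/3409 = 219.2138
RR_MH = (1373.9544 + 260.3764) / (779.0045 + 219.2138) = 1634.3307 / 998.2183 = 1.63725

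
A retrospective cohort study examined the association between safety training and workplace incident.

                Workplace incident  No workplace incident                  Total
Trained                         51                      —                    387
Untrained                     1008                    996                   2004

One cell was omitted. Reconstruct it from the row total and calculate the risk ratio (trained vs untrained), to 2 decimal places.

The missing cell is in the exposed row: 387 − 51 = 336.
So a = 51, b = 336, c = 1008, d = 996.
RR = [a/(a+b)] / [c/(c+d)] = (51/387) / (1008/2004) = 0.13178/0.50299 = 0.26200

0.26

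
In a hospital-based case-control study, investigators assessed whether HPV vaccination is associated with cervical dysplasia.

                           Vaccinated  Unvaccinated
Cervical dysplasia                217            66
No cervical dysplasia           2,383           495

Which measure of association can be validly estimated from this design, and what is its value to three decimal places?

0.683

Reading the table with exposure as columns: a = 217 (Vaccinated, case), b = 2383 (Vaccinated, non-case), c = 66 (Unvaccinated, case), d = 495.
This is a hospital-based case-control study: participants were sampled on outcome status, so risks in the source population cannot be estimated directly — relative risk is not valid here. The odds ratio is the appropriate measure.
OR = (a·d)/(b·c) = (217 × 495) / (2383 × 66) = 107415 / 157278 = 0.68296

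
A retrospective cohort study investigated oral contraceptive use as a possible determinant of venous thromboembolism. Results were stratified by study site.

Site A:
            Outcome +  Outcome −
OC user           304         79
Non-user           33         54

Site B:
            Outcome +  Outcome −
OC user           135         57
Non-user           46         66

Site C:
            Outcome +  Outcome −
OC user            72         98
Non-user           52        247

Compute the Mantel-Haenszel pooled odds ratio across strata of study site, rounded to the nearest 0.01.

OR_MH = Σ(aᵢdᵢ/nᵢ) / Σ(bᵢcᵢ/nᵢ), where nᵢ is the stratum total.
Stratum 1 (Site A): n = 470; a·d/n = 304·54/470 = 34.9277; b·c/n = 79·33/470 = 5.5468
Stratum 2 (Site B): n = 304; a·d/n = 135·66/304 = 29.3092; b·c/n = 57·46/304 = 8.6250
Stratum 3 (Site C): n = 469; a·d/n = 72·247/469 = 37.9190; b·c/n = 98·52/469 = 10.8657
OR_MH = (34.9277 + 29.3092 + 37.9190) / (5.5468 + 8.6250 + 10.8657) = 102.1558 / 25.0375 = 4.08012

4.08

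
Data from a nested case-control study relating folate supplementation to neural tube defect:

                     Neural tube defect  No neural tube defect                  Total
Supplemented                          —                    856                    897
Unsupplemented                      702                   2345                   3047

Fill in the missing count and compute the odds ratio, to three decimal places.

The missing cell is in the exposed row: 897 − 856 = 41.
So a = 41, b = 856, c = 702, d = 2345.
OR = (a·d)/(b·c) = (41 × 2345) / (856 × 702) = 96145 / 600912 = 0.16000

0.160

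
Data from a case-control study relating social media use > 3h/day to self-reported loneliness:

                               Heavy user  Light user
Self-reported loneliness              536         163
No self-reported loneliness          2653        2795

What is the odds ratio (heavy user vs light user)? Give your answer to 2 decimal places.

3.46

Reading the table with exposure as columns: a = 536 (Heavy user, case), b = 2653 (Heavy user, non-case), c = 163 (Light user, case), d = 2795.
OR = (a·d)/(b·c) = (536 × 2795) / (2653 × 163) = 1498120 / 432439 = 3.46435
The odds of self-reported loneliness are about 3.46 times as high in the heavy user group.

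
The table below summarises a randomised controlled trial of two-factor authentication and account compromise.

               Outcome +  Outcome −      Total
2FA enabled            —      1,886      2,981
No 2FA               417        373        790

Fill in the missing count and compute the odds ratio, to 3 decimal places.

The missing cell is in the exposed row: 2981 − 1886 = 1095.
So a = 1095, b = 1886, c = 417, d = 373.
OR = (a·d)/(b·c) = (1095 × 373) / (1886 × 417) = 408435 / 786462 = 0.51933

0.519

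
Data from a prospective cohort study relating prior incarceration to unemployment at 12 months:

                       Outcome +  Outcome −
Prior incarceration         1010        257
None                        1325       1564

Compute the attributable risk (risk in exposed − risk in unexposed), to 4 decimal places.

0.3385

Cells: a = 1010, b = 257, c = 1325, d = 1564.
Risk in exposed = 1010/1267 = 0.797159; risk in unexposed = 1325/2889 = 0.458636.
Risk difference = 0.797159 − 0.458636 = 0.338522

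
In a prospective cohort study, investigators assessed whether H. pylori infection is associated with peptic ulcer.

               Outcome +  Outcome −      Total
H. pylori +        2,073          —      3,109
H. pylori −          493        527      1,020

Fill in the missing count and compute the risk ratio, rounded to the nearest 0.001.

1.380

The missing cell is in the exposed row: 3109 − 2073 = 1036.
So a = 2073, b = 1036, c = 493, d = 527.
RR = [a/(a+b)] / [c/(c+d)] = (2073/3109) / (493/1020) = 0.66677/0.48333 = 1.37953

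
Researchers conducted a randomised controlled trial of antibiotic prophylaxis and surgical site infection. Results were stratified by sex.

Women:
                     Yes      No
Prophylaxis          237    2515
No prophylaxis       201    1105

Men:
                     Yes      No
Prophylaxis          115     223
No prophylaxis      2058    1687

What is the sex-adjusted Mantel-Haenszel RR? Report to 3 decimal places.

0.593

RR_MH = Σ(aᵢ·n₀ᵢ/nᵢ) / Σ(cᵢ·n₁ᵢ/nᵢ), with n₁ᵢ = aᵢ+bᵢ (exposed), n₀ᵢ = cᵢ+dᵢ (unexposed), nᵢ = n₁ᵢ+n₀ᵢ.
Stratum 1 (Women): n₁ = 2752, n₀ = 1306, n = 4058; a·n₀/n = 237·1306/4058 = 76.2745; c·n₁/n = 201·2752/4058 = 136.3115
Stratum 2 (Men): n₁ = 338, n₀ = 3745, n = 4083; a·n₀/n = 115·3745/4083 = 105.4800; c·n₁/n = 2058·338/4083 = 170.3659
RR_MH = (76.2745 + 105.4800) / (136.3115 + 170.3659) = 181.7546 / 306.6774 = 0.59266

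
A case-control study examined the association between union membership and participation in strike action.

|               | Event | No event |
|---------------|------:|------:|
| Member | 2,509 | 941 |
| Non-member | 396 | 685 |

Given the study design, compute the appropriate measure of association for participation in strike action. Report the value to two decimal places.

Cells: a = 2509, b = 941, c = 396, d = 685.
This is a case-control study: participants were sampled on outcome status, so risks in the source population cannot be estimated directly — relative risk is not valid here. The odds ratio is the appropriate measure.
OR = (a·d)/(b·c) = (2509 × 685) / (941 × 396) = 1718665 / 372636 = 4.61218

4.61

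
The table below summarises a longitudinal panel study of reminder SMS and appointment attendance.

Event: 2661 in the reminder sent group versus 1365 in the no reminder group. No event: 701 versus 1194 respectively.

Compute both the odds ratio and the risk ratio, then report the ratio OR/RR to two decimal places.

2.24

From the description: a = 2661, b = 701, c = 1365, d = 1194.
OR = (2661·1194)/(701·1365) = 3177234/956865 = 3.32046
Risk in exposed = 2661/3362 = 0.79149; risk in unexposed = 1365/2559 = 0.53341; RR = 1.48383
OR/RR = 3.32046 / 1.48383 = 2.23776
The outcome is not rare, so the OR lies further from 1 than the RR.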